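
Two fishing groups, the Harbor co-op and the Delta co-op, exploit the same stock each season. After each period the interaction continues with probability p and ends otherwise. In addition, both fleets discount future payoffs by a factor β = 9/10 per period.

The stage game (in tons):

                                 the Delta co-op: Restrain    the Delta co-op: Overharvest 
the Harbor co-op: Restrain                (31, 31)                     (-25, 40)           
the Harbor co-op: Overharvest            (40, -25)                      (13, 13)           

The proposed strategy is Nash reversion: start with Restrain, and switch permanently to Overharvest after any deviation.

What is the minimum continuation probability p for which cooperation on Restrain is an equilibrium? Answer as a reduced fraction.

Expected continuation weight on next period's payoff is β·p = 9/10·p, which plays the role of the discount factor.
Cooperation requires 9/10·p ≥ (40−31)/(40−13) = 1/3, hence p ≥ 10/27.

10/27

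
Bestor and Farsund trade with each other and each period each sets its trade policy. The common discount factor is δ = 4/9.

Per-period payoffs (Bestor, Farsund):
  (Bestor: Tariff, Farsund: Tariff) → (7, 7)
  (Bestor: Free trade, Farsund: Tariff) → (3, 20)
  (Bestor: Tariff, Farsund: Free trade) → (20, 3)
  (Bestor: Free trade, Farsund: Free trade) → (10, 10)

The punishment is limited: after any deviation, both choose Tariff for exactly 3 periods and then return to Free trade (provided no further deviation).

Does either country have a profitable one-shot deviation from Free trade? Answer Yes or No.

Yes

IC: δ+…+δ^3 ≥ (20−10)/(10−7) = 10/3.
At δ = 4/9: partial sum = 0.7298 < 3.3333. Cooperation not sustainable.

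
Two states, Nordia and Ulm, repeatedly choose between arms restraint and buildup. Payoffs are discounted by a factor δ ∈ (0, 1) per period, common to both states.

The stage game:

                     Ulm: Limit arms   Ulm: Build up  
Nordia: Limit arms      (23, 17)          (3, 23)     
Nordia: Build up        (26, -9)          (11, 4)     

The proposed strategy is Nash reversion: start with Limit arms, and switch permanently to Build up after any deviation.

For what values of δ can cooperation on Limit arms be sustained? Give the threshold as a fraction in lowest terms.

6/19

Nordia's threshold: (26−23)/(26−11) = 1/5.
Ulm's threshold: (23−17)/(23−4) = 6/19.
1/5 < 6/19, so Ulm binds and δ* = 6/19.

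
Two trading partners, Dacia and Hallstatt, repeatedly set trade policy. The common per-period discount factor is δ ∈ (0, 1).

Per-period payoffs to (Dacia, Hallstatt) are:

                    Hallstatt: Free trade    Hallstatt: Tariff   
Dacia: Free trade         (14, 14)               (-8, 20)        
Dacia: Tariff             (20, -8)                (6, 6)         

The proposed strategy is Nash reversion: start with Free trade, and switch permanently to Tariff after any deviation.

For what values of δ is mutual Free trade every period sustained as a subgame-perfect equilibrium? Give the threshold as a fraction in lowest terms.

14/(1−δ) ≥ 20 + 6δ/(1−δ)
14 ≥ 20 − 14δ
δ ≥ 6/14 = 3/7.

3/7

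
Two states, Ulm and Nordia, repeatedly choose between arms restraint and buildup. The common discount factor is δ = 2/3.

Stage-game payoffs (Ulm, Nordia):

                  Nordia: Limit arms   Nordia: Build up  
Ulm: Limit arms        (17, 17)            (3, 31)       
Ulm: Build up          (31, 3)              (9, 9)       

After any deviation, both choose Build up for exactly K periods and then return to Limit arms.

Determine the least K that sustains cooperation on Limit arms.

Need Σ_{k=1}^{K} δ^k ≥ (31−17)/(17−9) = 1.7500 at δ = 2/3.
At K = 5 the sum is 1.7366 < 1.7500; at K = 6 it is 1.8244 ≥ 1.7500.
So the minimum punishment length is K = 6.

6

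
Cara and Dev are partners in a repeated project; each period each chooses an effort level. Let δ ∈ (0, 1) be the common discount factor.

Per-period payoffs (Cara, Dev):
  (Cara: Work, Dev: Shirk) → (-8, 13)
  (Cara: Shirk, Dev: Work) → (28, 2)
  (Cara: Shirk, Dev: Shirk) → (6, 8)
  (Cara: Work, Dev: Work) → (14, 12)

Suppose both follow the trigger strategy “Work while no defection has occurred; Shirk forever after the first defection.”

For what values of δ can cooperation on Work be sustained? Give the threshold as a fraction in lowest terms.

7/11

For Cara: deviation gain 28−14 = 14, per-period punishment loss 14−6 = 8. IC gives δ ≥ 14/22 = 7/11.
For Dev: gain 1, loss 4 per period, so δ ≥ 1/5.
The tighter constraint is Cara's, so cooperation needs δ ≥ 7/11.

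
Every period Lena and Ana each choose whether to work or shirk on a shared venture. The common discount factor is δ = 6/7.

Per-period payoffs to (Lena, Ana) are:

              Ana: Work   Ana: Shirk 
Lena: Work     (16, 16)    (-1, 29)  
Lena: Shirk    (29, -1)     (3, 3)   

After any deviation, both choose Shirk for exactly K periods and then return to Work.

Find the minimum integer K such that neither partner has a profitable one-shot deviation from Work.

2

IC: δ(1−δ^K)/(1−δ) ≥ (29−16)/(16−3) = 1.
With δ = 6/7: need 1 − δ^K ≥ 1·(1−6/7)/(6/7), i.e. δ^K ≤ 0.8333.
Since (6/7)^1 = 0.8571 and (6/7)^2 = 0.7347, the smallest such K is 2.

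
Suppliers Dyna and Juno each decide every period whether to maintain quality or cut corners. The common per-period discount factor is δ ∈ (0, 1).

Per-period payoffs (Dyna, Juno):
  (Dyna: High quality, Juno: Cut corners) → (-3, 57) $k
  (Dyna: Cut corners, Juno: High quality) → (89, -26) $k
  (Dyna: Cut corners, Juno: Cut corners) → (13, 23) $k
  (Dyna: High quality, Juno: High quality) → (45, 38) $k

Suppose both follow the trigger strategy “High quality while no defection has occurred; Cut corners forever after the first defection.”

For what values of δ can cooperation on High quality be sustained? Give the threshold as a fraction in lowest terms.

11/19

For Dyna: deviation gain 89−45 = 44, per-period punishment loss 45−13 = 32. IC gives δ ≥ 44/76 = 11/19.
For Juno: gain 19, loss 15 per period, so δ ≥ 19/34.
The tighter constraint is Dyna's, so cooperation needs δ ≥ 11/19.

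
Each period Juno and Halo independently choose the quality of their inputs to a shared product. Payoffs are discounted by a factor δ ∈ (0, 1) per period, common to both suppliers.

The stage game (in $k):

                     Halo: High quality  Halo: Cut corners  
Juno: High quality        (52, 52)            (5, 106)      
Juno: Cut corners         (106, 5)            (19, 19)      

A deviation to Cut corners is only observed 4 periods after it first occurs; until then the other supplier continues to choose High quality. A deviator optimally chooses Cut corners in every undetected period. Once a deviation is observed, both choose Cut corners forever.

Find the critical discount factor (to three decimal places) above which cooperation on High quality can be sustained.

0.888

A deviator earns 106 for 4 periods, then 19 forever; cooperating earns 52 forever. Multiplying the IC by (1−δ):
52 ≥ 106(1−δ^4) + 19δ^4, so 87·δ^4 ≥ 54 and δ^4 ≥ 18/29.
δ ≥ (18/29)^(1/4) ≈ 0.888.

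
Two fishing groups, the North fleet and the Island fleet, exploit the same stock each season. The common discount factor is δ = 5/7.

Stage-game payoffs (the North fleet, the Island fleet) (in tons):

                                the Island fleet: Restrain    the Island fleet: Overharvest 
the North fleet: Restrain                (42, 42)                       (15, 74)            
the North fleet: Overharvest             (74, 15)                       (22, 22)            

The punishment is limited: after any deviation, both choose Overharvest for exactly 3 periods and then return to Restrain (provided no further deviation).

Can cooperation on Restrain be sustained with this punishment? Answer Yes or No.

No

A one-shot deviation gives 74 now, then 22 for 3 periods, then back to 42.
Gain from deviating: (74−42) today; loss: (42−22) in each of the next 3 periods.
No-deviation condition: (42−22)(δ+…+δ^3) ≥ 74−42, i.e. δ+…+δ^3 ≥ 8/5.
At δ = 5/7: δ+…+δ^3 = 1.5889 < 1.6000.
So cooperation is not sustainable.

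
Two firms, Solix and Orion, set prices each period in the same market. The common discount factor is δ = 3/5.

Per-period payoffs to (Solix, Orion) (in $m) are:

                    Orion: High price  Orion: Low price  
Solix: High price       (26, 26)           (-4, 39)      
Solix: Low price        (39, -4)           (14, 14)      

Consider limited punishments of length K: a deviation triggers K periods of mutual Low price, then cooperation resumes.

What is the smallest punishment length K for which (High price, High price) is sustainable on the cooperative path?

Need Σ_{k=1}^{K} δ^k ≥ (39−26)/(26−14) = 1.0833 at δ = 3/5.
At K = 2 the sum is 0.9600 < 1.0833; at K = 3 it is 1.1760 ≥ 1.0833.
So the minimum punishment length is K = 3.

3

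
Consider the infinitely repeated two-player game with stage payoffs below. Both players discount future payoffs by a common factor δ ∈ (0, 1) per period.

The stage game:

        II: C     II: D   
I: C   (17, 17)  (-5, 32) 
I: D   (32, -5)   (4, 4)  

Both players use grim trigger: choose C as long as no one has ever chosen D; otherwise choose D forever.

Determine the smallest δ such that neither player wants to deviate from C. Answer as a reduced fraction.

Cooperation forever yields 17 each period: 17/(1−δ).
Deviating yields 32 once, then 4 forever: 32 + 4δ/(1−δ).
No profitable deviation requires 17/(1−δ) ≥ 32 + 4δ/(1−δ).
Multiplying by (1−δ): 17 ≥ 32(1−δ) + 4δ = 32 − 28δ.
So 28δ ≥ 15, i.e. δ ≥ 15/28.

15/28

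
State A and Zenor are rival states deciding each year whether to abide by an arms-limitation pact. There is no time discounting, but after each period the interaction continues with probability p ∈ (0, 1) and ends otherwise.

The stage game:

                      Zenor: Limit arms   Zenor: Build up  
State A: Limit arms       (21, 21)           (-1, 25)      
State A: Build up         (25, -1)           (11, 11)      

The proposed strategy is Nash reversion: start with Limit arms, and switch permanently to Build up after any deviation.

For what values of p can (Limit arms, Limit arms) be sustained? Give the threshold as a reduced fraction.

2/7

With no time discounting, the continuation probability p plays the role of the discount factor.
Grim-trigger IC: 21/(1−p) ≥ 25 + 11p/(1−p) ⇒ p ≥ (25−21)/(25−11) = 2/7.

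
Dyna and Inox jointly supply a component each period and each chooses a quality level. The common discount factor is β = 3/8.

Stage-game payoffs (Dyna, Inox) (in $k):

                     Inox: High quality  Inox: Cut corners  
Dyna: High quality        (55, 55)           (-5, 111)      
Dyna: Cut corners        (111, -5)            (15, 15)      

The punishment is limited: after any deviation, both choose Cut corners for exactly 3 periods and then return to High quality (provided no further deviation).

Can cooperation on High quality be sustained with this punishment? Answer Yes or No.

No

Comparing payoff streams over the 4 periods until play realigns: cooperate → 55(1+β+…+β^3); deviate → 111 + 15(β+…+β^3).
Cooperation is sustained iff (55−15)(β+…+β^3) ≥ 111−55.
β+…+β^3 = 3/8·(1−(3/8)^3)/(1−3/8) = 0.5684, and (111−55)/(55−15) = 1.4000.
0.5684 < 1.4000, so cooperation is not sustainable.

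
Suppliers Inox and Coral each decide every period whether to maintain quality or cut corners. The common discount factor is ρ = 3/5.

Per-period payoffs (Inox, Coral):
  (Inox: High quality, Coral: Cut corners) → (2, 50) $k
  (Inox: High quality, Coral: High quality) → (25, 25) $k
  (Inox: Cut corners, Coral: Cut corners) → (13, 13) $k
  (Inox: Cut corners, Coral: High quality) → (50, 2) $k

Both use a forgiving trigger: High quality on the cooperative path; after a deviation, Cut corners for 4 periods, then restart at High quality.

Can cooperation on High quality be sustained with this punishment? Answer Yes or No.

A one-shot deviation gives 50 now, then 13 for 4 periods, then back to 25.
Gain from deviating: (50−25) today; loss: (25−13) in each of the next 4 periods.
No-deviation condition: (25−13)(ρ+…+ρ^4) ≥ 50−25, i.e. ρ+…+ρ^4 ≥ 25/12.
At ρ = 3/5: ρ+…+ρ^4 = 1.3056 < 2.0833.
So cooperation is not sustainable.

No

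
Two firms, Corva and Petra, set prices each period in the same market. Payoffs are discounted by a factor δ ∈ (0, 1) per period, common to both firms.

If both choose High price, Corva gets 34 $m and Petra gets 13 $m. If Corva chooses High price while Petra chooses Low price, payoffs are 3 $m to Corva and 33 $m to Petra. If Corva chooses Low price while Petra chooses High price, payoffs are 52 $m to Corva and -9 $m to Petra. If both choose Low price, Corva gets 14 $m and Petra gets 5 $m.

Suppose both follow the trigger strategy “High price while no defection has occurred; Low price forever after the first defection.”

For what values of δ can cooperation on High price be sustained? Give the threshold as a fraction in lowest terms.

Corva's threshold: (52−34)/(52−14) = 9/19.
Petra's threshold: (33−13)/(33−5) = 5/7.
9/19 < 5/7, so Petra binds and δ* = 5/7.

5/7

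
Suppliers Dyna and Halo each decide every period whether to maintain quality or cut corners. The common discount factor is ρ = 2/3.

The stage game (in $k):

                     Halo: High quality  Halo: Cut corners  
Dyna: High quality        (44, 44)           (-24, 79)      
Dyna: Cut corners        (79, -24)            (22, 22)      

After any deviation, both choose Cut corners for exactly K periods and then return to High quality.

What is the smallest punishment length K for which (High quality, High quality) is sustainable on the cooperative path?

No profitable deviation requires (44−22)(ρ+…+ρ^K) ≥ 79−44, i.e. ρ+…+ρ^K ≥ 35/22 ≈ 1.5909.
With ρ = 2/3, the partial sums are K=1: 0.6667, K=2: 1.1111, K=3: 1.4074, K=4: 1.6049.
K = 4 is the first length at which the sum reaches 1.5909.

4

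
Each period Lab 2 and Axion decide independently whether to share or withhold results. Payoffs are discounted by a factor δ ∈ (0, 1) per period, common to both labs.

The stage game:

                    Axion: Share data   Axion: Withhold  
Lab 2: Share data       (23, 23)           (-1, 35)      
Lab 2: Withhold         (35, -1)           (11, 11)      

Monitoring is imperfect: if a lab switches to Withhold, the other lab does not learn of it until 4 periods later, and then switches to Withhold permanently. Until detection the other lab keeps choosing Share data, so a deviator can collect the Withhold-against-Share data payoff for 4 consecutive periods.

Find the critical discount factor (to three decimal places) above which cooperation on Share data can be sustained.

0.841

A deviator earns 35 for 4 periods, then 11 forever; cooperating earns 23 forever. Multiplying the IC by (1−δ):
23 ≥ 35(1−δ^4) + 11δ^4, so 24·δ^4 ≥ 12 and δ^4 ≥ 1/2.
δ ≥ (1/2)^(1/4) ≈ 0.841.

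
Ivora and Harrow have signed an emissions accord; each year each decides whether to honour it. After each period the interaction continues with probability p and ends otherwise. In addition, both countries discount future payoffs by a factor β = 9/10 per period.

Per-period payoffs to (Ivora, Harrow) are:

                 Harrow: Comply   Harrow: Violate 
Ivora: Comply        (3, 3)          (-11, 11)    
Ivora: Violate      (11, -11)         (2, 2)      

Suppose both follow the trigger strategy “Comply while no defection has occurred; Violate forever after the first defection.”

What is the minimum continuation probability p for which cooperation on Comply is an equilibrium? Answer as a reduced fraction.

With continuation probability p and discount β, the effective per-period discount factor is βp.
Grim-trigger IC: βp ≥ (11−3)/(11−2) = 8/9.
So p ≥ (8/9)/(9/10) = 80/81.

80/81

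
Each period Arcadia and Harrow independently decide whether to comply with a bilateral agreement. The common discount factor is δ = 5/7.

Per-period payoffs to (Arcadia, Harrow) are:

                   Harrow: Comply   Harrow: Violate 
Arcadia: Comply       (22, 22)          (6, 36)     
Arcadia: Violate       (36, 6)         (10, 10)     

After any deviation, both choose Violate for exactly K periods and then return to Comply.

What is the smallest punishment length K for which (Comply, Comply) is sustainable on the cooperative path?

2

Need Σ_{k=1}^{K} δ^k ≥ (36−22)/(22−10) = 1.1667 at δ = 5/7.
At K = 1 the sum is 0.7143 < 1.1667; at K = 2 it is 1.2245 ≥ 1.1667.
So the minimum punishment length is K = 2.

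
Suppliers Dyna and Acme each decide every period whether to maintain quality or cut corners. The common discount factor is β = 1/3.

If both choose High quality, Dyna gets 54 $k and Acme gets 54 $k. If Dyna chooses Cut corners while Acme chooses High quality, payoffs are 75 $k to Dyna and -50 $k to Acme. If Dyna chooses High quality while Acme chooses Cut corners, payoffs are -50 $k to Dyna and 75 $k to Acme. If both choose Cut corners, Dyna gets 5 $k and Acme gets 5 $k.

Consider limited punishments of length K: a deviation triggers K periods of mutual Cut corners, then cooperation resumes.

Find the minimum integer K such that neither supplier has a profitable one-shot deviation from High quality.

2

IC: β(1−β^K)/(1−β) ≥ (75−54)/(54−5) = 3/7.
With β = 1/3: need 1 − β^K ≥ 3/7·(1−1/3)/(1/3), i.e. β^K ≤ 0.1429.
Since (1/3)^1 = 0.3333 and (1/3)^2 = 0.1111, the smallest such K is 2.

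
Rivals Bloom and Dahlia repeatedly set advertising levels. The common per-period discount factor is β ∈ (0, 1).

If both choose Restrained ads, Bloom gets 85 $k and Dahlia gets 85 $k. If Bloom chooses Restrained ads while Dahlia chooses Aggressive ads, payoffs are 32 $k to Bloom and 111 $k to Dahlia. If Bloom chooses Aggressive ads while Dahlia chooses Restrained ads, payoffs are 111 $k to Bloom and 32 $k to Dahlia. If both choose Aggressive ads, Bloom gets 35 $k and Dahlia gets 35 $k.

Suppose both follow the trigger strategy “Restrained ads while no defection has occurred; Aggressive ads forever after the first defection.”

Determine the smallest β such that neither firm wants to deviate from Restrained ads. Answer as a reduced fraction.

13/38

Under grim trigger the critical discount factor is (T−C)/(T−P) with T = 111, C = 85, P = 35.
β* = (111−85)/(111−35) = 26/76 = 13/38.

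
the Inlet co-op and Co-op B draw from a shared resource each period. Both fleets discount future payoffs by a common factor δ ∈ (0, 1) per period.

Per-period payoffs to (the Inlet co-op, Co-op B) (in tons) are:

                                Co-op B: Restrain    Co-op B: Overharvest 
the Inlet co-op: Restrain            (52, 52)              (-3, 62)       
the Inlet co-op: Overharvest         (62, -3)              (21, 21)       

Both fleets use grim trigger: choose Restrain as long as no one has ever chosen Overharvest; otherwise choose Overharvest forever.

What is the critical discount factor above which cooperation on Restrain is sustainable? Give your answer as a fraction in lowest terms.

One-period gain from deviating is 62 − 52 = 10. The loss is 52 − 21 = 31 in every subsequent period, with present value 31·δ/(1−δ).
Deviation is unprofitable when 31·δ/(1−δ) ≥ 10, i.e. δ/(1−δ) ≥ 10/31.
Equivalently δ ≥ 10/(10+31) = 10/41.

10/41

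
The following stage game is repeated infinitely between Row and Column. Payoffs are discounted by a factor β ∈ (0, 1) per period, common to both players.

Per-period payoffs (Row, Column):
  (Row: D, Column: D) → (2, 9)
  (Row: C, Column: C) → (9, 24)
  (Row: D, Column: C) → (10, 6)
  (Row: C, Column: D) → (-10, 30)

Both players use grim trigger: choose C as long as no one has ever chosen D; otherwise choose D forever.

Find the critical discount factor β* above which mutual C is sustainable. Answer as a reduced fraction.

2/7

Row's threshold: (10−9)/(10−2) = 1/8.
Column's threshold: (30−24)/(30−9) = 2/7.
1/8 < 2/7, so Column binds and β* = 2/7.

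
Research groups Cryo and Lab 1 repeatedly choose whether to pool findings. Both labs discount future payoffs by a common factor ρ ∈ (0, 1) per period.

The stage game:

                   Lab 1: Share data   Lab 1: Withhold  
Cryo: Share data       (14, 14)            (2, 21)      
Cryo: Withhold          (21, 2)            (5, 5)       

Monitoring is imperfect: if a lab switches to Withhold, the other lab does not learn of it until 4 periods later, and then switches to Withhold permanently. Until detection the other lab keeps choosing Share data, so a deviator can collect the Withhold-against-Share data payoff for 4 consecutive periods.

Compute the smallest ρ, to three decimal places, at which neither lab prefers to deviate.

Deviating for the 4 undetected periods gains 21−14 = 7 per period over cooperation, then loses 14−5 = 9 per period forever once punishment starts.
Gain: 7(1 + ρ + … + ρ^3); loss: 9·ρ^4/(1−ρ).
No profitable deviation ⇔ 7(1−ρ^4) ≤ 9·ρ^4, i.e. ρ^4 ≥ 7/(7+9) = 7/16.
Hence ρ ≥ (7/16)^(1/4) ≈ 0.813.

0.813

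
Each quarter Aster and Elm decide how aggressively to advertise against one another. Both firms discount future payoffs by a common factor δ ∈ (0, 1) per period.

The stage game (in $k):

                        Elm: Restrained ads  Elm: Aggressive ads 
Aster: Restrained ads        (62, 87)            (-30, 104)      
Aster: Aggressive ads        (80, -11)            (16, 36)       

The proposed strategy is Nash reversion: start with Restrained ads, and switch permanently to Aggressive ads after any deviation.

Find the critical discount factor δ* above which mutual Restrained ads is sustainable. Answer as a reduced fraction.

9/32

Aster's threshold: (80−62)/(80−16) = 9/32.
Elm's threshold: (104−87)/(104−36) = 1/4.
9/32 > 1/4, so Aster binds and δ* = 9/32.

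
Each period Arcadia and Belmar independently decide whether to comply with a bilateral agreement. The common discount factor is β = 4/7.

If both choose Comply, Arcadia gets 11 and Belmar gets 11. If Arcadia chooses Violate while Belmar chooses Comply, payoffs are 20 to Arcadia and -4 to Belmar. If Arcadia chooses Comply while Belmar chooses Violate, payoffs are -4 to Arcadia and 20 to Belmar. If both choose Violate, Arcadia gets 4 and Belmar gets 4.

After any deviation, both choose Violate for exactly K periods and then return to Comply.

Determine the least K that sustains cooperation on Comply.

Need Σ_{k=1}^{K} β^k ≥ (20−11)/(11−4) = 1.2857 at β = 4/7.
At K = 5 the sum is 1.2521 < 1.2857; at K = 6 it is 1.2869 ≥ 1.2857.
So the minimum punishment length is K = 6.

6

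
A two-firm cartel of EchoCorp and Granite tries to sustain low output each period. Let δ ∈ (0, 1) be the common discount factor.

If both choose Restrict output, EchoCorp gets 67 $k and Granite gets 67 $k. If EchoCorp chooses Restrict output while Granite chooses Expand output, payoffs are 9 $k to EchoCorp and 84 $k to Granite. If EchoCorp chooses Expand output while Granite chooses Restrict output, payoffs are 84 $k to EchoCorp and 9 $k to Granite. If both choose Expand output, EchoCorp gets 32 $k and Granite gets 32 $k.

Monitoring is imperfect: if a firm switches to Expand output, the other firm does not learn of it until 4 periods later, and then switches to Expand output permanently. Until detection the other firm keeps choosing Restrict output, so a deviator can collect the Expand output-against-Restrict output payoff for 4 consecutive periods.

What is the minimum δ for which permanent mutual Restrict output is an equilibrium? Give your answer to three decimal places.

0.756

Deviating for the 4 undetected periods gains 84−67 = 17 per period over cooperation, then loses 67−32 = 35 per period forever once punishment starts.
Gain: 17(1 + δ + … + δ^3); loss: 35·δ^4/(1−δ).
No profitable deviation ⇔ 17(1−δ^4) ≤ 35·δ^4, i.e. δ^4 ≥ 17/(17+35) = 17/52.
Hence δ ≥ (17/52)^(1/4) ≈ 0.756.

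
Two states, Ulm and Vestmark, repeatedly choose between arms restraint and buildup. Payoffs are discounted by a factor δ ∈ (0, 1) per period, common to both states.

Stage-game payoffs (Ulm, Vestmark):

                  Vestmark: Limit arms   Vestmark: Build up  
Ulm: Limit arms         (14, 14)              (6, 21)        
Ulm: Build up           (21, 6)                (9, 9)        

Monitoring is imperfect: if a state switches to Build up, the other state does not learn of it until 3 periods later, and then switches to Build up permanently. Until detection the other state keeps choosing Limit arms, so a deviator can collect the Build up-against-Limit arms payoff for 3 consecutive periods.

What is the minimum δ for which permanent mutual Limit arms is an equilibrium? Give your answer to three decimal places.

The best deviation is to choose Build up for all 3 undetected periods, earning 21 each, then 9 forever once detected.
Deviation value: 21(1−δ^3)/(1−δ) + 9δ^3/(1−δ); cooperation value: 14/(1−δ).
IC: 14 ≥ 21(1−δ^3) + 9δ^3 = 21 − 12δ^3.
So δ^3 ≥ 7/12, giving δ ≥ (7/12)^(1/3) ≈ 0.836.

0.836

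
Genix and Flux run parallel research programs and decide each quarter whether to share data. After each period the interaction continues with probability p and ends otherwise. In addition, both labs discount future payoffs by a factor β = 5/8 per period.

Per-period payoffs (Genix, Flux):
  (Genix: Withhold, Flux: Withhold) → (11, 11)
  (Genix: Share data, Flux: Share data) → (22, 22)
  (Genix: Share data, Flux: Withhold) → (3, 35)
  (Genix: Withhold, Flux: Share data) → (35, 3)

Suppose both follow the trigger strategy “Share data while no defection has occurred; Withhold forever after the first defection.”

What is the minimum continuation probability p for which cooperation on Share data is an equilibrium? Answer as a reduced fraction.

With continuation probability p and discount β, the effective per-period discount factor is βp.
Grim-trigger IC: βp ≥ (35−22)/(35−11) = 13/24.
So p ≥ (13/24)/(5/8) = 13/15.

13/15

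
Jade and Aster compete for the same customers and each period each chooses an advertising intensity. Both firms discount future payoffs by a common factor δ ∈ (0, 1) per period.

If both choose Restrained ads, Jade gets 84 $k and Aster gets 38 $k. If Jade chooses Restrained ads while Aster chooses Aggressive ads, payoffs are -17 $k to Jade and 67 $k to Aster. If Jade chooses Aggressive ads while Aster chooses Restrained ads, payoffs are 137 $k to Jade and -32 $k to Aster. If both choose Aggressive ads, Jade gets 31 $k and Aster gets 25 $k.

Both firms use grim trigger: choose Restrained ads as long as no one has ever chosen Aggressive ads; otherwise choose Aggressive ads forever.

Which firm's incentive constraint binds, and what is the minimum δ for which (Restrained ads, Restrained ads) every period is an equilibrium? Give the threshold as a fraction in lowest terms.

Jade: cooperation gives 84 each period; deviation gives 137 once then 31 forever.
  84/(1−δ) ≥ 137 + 31δ/(1−δ) ⇒ δ ≥ 53/106 = 1/2.
Aster: cooperation gives 38 each period; deviation gives 67 once then 25 forever.
  δ ≥ 29/42.
Both must hold, so the binding constraint is Aster's: δ ≥ 29/42.

Aster; δ ≥ 29/42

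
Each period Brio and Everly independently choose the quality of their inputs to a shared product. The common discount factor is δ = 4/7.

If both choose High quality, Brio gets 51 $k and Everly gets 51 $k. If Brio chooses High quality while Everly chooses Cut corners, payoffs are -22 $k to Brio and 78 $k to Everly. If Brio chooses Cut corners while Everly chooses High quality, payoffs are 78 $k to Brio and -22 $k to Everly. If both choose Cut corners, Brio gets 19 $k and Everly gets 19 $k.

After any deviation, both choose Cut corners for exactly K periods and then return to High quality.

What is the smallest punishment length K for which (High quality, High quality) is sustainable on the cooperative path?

IC: δ(1−δ^K)/(1−δ) ≥ (78−51)/(51−19) = 27/32.
With δ = 4/7: need 1 − δ^K ≥ 27/32·(1−4/7)/(4/7), i.e. δ^K ≤ 0.3672.
Since (4/7)^1 = 0.5714 and (4/7)^2 = 0.3265, the smallest such K is 2.

2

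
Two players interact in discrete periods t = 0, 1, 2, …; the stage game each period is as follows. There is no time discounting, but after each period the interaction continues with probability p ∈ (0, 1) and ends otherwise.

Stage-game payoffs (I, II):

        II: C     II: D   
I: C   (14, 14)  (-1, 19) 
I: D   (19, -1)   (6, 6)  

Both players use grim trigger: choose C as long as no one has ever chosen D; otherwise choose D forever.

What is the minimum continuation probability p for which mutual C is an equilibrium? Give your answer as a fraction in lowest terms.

5/13

With no time discounting, the continuation probability p plays the role of the discount factor.
Grim-trigger IC: 14/(1−p) ≥ 19 + 6p/(1−p) ⇒ p ≥ (19−14)/(19−6) = 5/13.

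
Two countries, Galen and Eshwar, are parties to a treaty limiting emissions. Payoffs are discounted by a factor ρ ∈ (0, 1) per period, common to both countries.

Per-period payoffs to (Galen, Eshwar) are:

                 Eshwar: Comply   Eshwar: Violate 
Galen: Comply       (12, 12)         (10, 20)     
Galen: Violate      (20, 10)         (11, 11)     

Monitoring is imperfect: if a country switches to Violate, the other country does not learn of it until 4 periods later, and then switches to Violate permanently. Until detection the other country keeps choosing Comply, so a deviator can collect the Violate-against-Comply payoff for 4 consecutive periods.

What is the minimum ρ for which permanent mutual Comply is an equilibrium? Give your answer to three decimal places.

The best deviation is to choose Violate for all 4 undetected periods, earning 20 each, then 11 forever once detected.
Deviation value: 20(1−ρ^4)/(1−ρ) + 11ρ^4/(1−ρ); cooperation value: 12/(1−ρ).
IC: 12 ≥ 20(1−ρ^4) + 11ρ^4 = 20 − 9ρ^4.
So ρ^4 ≥ 8/9, giving ρ ≥ (8/9)^(1/4) ≈ 0.971.

0.971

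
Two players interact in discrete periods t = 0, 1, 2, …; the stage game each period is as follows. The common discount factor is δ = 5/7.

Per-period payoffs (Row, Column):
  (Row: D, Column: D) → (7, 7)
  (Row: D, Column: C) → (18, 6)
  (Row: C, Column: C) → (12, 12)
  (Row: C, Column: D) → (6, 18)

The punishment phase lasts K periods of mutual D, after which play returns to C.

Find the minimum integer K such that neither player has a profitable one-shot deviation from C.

2

Need Σ_{k=1}^{K} δ^k ≥ (18−12)/(12−7) = 1.2000 at δ = 5/7.
At K = 1 the sum is 0.7143 < 1.2000; at K = 2 it is 1.2245 ≥ 1.2000.
So the minimum punishment length is K = 2.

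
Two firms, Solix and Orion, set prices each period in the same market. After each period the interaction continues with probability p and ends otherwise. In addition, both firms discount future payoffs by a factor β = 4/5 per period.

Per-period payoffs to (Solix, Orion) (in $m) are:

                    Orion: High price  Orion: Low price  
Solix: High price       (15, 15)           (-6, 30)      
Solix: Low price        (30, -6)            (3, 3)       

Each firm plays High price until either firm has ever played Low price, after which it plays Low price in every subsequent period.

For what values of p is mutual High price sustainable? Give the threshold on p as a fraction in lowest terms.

Expected continuation weight on next period's payoff is β·p = 4/5·p, which plays the role of the discount factor.
Cooperation requires 4/5·p ≥ (30−15)/(30−3) = 5/9, hence p ≥ 25/36.

25/36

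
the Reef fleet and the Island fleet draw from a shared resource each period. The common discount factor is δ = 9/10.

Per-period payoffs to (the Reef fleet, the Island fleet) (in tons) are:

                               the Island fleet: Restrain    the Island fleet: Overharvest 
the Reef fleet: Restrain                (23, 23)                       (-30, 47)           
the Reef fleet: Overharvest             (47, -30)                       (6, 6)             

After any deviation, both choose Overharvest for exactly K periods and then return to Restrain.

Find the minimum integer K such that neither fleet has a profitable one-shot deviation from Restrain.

Need Σ_{k=1}^{K} δ^k ≥ (47−23)/(23−6) = 1.4118 at δ = 9/10.
At K = 1 the sum is 0.9000 < 1.4118; at K = 2 it is 1.7100 ≥ 1.4118.
So the minimum punishment length is K = 2.

2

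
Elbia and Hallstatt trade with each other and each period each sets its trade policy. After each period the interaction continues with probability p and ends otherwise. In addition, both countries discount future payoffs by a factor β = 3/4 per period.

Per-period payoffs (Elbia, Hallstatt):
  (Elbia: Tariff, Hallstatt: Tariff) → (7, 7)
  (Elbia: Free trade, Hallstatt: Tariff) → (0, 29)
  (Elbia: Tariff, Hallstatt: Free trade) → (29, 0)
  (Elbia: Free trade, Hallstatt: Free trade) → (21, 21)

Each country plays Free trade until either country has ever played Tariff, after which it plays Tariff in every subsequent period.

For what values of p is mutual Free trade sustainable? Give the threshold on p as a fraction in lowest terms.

16/33

With continuation probability p and discount β, the effective per-period discount factor is βp.
Grim-trigger IC: βp ≥ (29−21)/(29−7) = 4/11.
So p ≥ (4/11)/(3/4) = 16/33.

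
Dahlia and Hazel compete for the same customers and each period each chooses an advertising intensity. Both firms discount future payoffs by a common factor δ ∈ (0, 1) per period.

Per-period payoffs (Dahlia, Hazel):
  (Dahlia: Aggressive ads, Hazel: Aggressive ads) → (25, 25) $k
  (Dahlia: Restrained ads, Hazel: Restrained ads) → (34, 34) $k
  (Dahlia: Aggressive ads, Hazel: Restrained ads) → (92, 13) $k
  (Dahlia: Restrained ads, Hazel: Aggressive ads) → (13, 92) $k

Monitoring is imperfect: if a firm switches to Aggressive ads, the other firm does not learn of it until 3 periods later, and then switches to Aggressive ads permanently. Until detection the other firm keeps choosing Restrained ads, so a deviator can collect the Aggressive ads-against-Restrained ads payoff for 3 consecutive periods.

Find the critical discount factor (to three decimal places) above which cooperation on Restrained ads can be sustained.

The best deviation is to choose Aggressive ads for all 3 undetected periods, earning 92 each, then 25 forever once detected.
Deviation value: 92(1−δ^3)/(1−δ) + 25δ^3/(1−δ); cooperation value: 34/(1−δ).
IC: 34 ≥ 92(1−δ^3) + 25δ^3 = 92 − 67δ^3.
So δ^3 ≥ 58/67, giving δ ≥ (58/67)^(1/3) ≈ 0.953.

0.953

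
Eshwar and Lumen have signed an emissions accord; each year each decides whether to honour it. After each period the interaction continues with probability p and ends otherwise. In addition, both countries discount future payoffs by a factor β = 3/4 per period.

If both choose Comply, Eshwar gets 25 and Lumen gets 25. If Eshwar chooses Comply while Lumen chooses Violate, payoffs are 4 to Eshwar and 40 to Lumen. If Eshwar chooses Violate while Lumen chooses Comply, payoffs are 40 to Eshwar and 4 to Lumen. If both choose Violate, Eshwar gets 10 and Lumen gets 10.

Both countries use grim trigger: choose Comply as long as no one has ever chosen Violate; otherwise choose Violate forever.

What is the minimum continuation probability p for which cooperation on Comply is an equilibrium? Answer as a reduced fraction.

With continuation probability p and discount β, the effective per-period discount factor is βp.
Grim-trigger IC: βp ≥ (40−25)/(40−10) = 1/2.
So p ≥ (1/2)/(3/4) = 2/3.

2/3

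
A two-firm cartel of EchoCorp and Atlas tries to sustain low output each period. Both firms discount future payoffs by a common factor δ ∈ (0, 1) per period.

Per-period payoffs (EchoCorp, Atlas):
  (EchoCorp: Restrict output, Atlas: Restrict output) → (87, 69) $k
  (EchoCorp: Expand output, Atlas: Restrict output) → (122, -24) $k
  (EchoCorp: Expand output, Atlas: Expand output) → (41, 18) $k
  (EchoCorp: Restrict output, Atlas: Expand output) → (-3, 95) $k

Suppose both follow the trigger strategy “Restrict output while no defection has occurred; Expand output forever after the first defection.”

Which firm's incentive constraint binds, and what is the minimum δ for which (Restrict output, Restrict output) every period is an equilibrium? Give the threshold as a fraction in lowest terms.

EchoCorp; δ ≥ 35/81

For EchoCorp: deviation gain 122−87 = 35, per-period punishment loss 87−41 = 46. IC gives δ ≥ 35/81.
For Atlas: gain 26, loss 51 per period, so δ ≥ 26/77.
The tighter constraint is EchoCorp's, so cooperation needs δ ≥ 35/81.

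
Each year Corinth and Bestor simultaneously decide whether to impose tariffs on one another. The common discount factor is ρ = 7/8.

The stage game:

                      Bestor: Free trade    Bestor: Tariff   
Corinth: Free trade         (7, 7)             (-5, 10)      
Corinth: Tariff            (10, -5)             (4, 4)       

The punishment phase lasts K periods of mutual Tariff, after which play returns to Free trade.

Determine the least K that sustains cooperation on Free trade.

IC: ρ(1−ρ^K)/(1−ρ) ≥ (10−7)/(7−4) = 1.
With ρ = 7/8: need 1 − ρ^K ≥ 1·(1−7/8)/(7/8), i.e. ρ^K ≤ 0.8571.
Since (7/8)^1 = 0.8750 and (7/8)^2 = 0.7656, the smallest such K is 2.

2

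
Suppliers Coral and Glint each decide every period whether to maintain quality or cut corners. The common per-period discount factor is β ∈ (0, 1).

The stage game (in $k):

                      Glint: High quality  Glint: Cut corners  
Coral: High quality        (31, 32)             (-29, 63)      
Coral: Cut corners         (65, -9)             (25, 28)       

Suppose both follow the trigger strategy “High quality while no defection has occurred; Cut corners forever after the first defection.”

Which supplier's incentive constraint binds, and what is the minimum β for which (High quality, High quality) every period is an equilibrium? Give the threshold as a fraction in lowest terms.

For Coral: deviation gain 65−31 = 34, per-period punishment loss 31−25 = 6. IC gives β ≥ 34/40 = 17/20.
For Glint: gain 31, loss 4 per period, so β ≥ 31/35.
The tighter constraint is Glint's, so cooperation needs β ≥ 31/35.

Glint; β ≥ 31/35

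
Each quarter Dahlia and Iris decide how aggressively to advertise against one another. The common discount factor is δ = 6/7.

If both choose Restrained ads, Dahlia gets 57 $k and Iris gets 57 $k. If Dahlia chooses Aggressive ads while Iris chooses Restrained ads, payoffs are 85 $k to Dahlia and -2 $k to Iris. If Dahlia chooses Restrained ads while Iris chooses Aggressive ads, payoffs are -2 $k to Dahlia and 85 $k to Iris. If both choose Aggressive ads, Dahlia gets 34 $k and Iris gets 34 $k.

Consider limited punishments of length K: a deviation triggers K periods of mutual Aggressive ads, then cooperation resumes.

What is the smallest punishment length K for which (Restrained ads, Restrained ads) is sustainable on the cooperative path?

2

No profitable deviation requires (57−34)(δ+…+δ^K) ≥ 85−57, i.e. δ+…+δ^K ≥ 28/23 ≈ 1.2174.
With δ = 6/7, the partial sums are K=1: 0.8571, K=2: 1.5918.
K = 2 is the first length at which the sum reaches 1.2174.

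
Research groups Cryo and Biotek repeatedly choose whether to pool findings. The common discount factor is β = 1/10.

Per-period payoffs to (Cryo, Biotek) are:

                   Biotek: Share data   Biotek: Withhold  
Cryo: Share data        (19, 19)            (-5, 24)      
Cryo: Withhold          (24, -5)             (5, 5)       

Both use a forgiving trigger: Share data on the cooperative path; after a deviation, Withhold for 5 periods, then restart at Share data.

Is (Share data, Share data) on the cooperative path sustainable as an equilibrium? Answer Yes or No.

A one-shot deviation gives 24 now, then 5 for 5 periods, then back to 19.
Gain from deviating: (24−19) today; loss: (19−5) in each of the next 5 periods.
No-deviation condition: (19−5)(β+…+β^5) ≥ 24−19, i.e. β+…+β^5 ≥ 5/14.
At β = 1/10: β+…+β^5 = 0.1111 < 0.3571.
So cooperation is not sustainable.

No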